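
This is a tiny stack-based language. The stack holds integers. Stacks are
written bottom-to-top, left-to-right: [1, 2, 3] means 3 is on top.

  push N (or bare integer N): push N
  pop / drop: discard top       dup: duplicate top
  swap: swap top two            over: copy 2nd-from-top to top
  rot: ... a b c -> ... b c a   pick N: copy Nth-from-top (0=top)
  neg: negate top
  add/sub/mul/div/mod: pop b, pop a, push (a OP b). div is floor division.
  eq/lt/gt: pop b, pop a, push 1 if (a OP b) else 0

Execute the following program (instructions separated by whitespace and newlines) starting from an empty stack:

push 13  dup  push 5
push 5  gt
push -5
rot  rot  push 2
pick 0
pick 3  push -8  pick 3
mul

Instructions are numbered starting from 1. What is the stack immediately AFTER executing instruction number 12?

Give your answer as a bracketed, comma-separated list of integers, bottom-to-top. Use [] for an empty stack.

Step 1 ('push 13'): [13]
Step 2 ('dup'): [13, 13]
Step 3 ('push 5'): [13, 13, 5]
Step 4 ('push 5'): [13, 13, 5, 5]
Step 5 ('gt'): [13, 13, 0]
Step 6 ('push -5'): [13, 13, 0, -5]
Step 7 ('rot'): [13, 0, -5, 13]
Step 8 ('rot'): [13, -5, 13, 0]
Step 9 ('push 2'): [13, -5, 13, 0, 2]
Step 10 ('pick 0'): [13, -5, 13, 0, 2, 2]
Step 11 ('pick 3'): [13, -5, 13, 0, 2, 2, 13]
Step 12 ('push -8'): [13, -5, 13, 0, 2, 2, 13, -8]

Answer: [13, -5, 13, 0, 2, 2, 13, -8]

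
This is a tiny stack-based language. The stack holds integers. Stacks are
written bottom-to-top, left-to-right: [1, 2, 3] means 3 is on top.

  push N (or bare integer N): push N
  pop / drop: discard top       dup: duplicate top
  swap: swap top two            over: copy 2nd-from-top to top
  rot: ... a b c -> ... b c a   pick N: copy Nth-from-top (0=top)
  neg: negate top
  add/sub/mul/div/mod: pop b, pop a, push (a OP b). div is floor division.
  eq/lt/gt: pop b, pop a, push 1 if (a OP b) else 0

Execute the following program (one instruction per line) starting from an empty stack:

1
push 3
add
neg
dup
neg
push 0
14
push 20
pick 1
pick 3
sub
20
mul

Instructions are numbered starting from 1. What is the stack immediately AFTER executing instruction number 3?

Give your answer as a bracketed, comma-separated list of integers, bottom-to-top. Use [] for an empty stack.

Step 1 ('1'): [1]
Step 2 ('push 3'): [1, 3]
Step 3 ('add'): [4]

Answer: [4]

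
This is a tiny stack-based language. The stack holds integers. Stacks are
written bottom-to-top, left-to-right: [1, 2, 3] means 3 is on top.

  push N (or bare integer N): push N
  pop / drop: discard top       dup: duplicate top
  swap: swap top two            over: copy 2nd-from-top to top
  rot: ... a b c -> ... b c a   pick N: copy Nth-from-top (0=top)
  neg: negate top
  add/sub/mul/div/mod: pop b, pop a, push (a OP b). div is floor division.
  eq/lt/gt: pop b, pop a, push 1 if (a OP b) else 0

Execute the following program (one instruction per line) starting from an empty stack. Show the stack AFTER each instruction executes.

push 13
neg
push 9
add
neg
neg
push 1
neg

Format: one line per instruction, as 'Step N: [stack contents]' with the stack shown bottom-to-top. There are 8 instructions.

Step 1: [13]
Step 2: [-13]
Step 3: [-13, 9]
Step 4: [-4]
Step 5: [4]
Step 6: [-4]
Step 7: [-4, 1]
Step 8: [-4, -1]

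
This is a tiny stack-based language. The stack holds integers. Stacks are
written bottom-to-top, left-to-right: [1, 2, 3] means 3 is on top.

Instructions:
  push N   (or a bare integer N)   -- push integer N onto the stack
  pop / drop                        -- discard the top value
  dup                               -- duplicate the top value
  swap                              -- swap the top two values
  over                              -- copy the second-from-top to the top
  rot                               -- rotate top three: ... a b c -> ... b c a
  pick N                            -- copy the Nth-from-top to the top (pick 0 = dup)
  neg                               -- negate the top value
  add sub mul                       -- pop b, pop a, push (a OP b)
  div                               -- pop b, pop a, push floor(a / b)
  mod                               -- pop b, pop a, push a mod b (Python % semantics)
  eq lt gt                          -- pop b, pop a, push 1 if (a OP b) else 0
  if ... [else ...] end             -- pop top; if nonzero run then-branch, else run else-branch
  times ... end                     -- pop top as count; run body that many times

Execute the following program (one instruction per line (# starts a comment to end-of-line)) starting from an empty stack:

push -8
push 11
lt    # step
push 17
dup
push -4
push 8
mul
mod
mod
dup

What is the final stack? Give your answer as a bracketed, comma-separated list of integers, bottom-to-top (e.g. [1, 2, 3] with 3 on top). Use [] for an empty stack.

Answer: [1, -13, -13]

Derivation:
After 'push -8': [-8]
After 'push 11': [-8, 11]
After 'lt': [1]
After 'push 17': [1, 17]
After 'dup': [1, 17, 17]
After 'push -4': [1, 17, 17, -4]
After 'push 8': [1, 17, 17, -4, 8]
After 'mul': [1, 17, 17, -32]
After 'mod': [1, 17, -15]
After 'mod': [1, -13]
After 'dup': [1, -13, -13]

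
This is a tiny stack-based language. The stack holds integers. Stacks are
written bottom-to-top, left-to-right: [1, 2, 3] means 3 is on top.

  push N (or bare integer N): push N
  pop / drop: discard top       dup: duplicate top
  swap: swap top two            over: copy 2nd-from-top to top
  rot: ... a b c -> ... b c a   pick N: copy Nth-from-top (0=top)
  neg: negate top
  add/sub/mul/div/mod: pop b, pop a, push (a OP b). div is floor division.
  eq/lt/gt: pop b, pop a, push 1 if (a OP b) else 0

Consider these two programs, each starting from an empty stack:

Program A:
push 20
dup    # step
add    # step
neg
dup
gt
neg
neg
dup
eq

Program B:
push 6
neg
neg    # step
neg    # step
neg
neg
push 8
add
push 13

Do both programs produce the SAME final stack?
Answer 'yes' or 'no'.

Answer: no

Derivation:
Program A trace:
  After 'push 20': [20]
  After 'dup': [20, 20]
  After 'add': [40]
  After 'neg': [-40]
  After 'dup': [-40, -40]
  After 'gt': [0]
  After 'neg': [0]
  After 'neg': [0]
  After 'dup': [0, 0]
  After 'eq': [1]
Program A final stack: [1]

Program B trace:
  After 'push 6': [6]
  After 'neg': [-6]
  After 'neg': [6]
  After 'neg': [-6]
  After 'neg': [6]
  After 'neg': [-6]
  After 'push 8': [-6, 8]
  After 'add': [2]
  After 'push 13': [2, 13]
Program B final stack: [2, 13]
Same: no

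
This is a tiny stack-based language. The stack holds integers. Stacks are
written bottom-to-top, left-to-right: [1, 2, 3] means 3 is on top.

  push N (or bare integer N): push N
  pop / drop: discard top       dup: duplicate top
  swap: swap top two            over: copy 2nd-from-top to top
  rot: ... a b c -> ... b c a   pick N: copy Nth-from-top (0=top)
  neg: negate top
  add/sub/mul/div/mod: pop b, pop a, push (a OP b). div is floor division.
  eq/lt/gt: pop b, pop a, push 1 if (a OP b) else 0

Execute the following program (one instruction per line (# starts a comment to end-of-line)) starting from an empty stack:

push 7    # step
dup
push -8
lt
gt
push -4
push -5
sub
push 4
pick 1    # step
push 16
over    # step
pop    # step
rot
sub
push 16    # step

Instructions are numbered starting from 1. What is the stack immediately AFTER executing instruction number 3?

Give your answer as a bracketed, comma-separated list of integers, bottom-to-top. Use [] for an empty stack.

Answer: [7, 7, -8]

Derivation:
Step 1 ('push 7'): [7]
Step 2 ('dup'): [7, 7]
Step 3 ('push -8'): [7, 7, -8]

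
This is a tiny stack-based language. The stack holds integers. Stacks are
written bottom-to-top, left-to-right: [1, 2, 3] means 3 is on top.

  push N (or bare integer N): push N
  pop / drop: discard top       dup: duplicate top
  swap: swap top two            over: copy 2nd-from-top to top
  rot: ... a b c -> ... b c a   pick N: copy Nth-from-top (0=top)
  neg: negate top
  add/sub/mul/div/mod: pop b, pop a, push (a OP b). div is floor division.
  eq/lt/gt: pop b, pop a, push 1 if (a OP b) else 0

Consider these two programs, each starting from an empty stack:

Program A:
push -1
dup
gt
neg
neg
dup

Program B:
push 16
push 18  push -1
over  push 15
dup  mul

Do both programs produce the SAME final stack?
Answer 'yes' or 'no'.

Answer: no

Derivation:
Program A trace:
  After 'push -1': [-1]
  After 'dup': [-1, -1]
  After 'gt': [0]
  After 'neg': [0]
  After 'neg': [0]
  After 'dup': [0, 0]
Program A final stack: [0, 0]

Program B trace:
  After 'push 16': [16]
  After 'push 18': [16, 18]
  After 'push -1': [16, 18, -1]
  After 'over': [16, 18, -1, 18]
  After 'push 15': [16, 18, -1, 18, 15]
  After 'dup': [16, 18, -1, 18, 15, 15]
  After 'mul': [16, 18, -1, 18, 225]
Program B final stack: [16, 18, -1, 18, 225]
Same: no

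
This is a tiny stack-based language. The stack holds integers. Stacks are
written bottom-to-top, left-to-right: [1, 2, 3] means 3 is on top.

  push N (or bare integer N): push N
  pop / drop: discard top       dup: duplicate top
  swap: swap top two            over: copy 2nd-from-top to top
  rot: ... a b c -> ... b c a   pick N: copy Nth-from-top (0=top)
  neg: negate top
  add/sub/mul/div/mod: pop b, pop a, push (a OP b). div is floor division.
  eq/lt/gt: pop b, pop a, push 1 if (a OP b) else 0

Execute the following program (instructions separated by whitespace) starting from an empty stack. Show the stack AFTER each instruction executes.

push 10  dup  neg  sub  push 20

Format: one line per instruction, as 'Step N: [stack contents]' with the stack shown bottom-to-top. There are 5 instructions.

Step 1: [10]
Step 2: [10, 10]
Step 3: [10, -10]
Step 4: [20]
Step 5: [20, 20]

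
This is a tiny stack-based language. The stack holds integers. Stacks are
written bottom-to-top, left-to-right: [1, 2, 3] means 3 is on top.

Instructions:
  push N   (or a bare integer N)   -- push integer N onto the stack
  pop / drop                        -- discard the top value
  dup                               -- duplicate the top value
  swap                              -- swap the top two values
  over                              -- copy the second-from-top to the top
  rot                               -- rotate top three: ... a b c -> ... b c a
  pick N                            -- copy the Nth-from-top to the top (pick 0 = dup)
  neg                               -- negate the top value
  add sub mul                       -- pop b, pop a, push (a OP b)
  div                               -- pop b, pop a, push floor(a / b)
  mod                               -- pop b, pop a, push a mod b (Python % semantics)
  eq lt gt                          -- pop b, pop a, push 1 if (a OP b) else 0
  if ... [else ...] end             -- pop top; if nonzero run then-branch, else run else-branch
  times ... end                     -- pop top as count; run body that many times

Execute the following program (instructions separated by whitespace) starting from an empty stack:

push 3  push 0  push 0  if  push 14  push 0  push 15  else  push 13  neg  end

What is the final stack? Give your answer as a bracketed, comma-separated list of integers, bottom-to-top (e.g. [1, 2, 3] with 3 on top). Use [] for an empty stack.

After 'push 3': [3]
After 'push 0': [3, 0]
After 'push 0': [3, 0, 0]
After 'if': [3, 0]
After 'push 13': [3, 0, 13]
After 'neg': [3, 0, -13]

Answer: [3, 0, -13]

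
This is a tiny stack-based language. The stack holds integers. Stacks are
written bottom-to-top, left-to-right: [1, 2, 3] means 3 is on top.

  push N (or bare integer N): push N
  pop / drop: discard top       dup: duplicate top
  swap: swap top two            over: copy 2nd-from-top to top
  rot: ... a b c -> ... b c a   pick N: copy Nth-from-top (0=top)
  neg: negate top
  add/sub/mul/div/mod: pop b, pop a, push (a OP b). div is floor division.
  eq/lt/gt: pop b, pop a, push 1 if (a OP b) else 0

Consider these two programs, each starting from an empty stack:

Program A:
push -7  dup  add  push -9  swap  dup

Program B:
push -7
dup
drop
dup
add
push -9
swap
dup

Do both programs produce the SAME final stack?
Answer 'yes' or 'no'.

Answer: yes

Derivation:
Program A trace:
  After 'push -7': [-7]
  After 'dup': [-7, -7]
  After 'add': [-14]
  After 'push -9': [-14, -9]
  After 'swap': [-9, -14]
  After 'dup': [-9, -14, -14]
Program A final stack: [-9, -14, -14]

Program B trace:
  After 'push -7': [-7]
  After 'dup': [-7, -7]
  After 'drop': [-7]
  After 'dup': [-7, -7]
  After 'add': [-14]
  After 'push -9': [-14, -9]
  After 'swap': [-9, -14]
  After 'dup': [-9, -14, -14]
Program B final stack: [-9, -14, -14]
Same: yes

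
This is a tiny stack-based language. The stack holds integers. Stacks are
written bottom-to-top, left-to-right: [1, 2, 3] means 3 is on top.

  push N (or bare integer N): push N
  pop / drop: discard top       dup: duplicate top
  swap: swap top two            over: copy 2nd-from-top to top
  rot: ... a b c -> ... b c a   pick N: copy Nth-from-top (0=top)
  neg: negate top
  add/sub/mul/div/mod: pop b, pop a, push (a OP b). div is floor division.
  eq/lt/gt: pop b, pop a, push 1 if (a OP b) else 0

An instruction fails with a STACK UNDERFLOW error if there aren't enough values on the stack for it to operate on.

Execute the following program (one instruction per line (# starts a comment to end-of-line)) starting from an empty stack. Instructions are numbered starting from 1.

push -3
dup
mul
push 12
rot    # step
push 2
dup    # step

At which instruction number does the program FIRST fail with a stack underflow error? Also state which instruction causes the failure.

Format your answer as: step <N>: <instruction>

Answer: step 5: rot

Derivation:
Step 1 ('push -3'): stack = [-3], depth = 1
Step 2 ('dup'): stack = [-3, -3], depth = 2
Step 3 ('mul'): stack = [9], depth = 1
Step 4 ('push 12'): stack = [9, 12], depth = 2
Step 5 ('rot'): needs 3 value(s) but depth is 2 — STACK UNDERFLOW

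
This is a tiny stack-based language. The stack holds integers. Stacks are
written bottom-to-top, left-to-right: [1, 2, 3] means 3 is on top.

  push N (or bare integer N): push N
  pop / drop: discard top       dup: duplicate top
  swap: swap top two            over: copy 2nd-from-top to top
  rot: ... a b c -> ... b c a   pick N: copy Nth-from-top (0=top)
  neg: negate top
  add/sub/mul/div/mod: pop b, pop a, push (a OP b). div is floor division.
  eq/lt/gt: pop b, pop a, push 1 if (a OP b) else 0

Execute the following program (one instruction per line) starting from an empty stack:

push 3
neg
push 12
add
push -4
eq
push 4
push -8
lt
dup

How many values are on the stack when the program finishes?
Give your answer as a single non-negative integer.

Answer: 3

Derivation:
After 'push 3': stack = [3] (depth 1)
After 'neg': stack = [-3] (depth 1)
After 'push 12': stack = [-3, 12] (depth 2)
After 'add': stack = [9] (depth 1)
After 'push -4': stack = [9, -4] (depth 2)
After 'eq': stack = [0] (depth 1)
After 'push 4': stack = [0, 4] (depth 2)
After 'push -8': stack = [0, 4, -8] (depth 3)
After 'lt': stack = [0, 0] (depth 2)
After 'dup': stack = [0, 0, 0] (depth 3)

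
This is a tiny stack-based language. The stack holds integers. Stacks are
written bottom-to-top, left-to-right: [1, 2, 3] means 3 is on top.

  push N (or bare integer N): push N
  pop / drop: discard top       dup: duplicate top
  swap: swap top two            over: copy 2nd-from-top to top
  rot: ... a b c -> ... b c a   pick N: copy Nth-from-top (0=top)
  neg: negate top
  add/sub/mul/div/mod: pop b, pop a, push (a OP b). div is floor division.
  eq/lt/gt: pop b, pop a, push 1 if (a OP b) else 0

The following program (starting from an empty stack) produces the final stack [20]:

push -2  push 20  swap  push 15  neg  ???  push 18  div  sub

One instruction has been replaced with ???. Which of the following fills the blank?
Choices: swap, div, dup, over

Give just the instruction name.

Answer: div

Derivation:
Stack before ???: [20, -2, -15]
Stack after ???:  [20, 0]
Checking each choice:
  swap: produces [20, -14]
  div: MATCH
  dup: produces [20, -2, -14]
  over: produces [20, -2, -14]


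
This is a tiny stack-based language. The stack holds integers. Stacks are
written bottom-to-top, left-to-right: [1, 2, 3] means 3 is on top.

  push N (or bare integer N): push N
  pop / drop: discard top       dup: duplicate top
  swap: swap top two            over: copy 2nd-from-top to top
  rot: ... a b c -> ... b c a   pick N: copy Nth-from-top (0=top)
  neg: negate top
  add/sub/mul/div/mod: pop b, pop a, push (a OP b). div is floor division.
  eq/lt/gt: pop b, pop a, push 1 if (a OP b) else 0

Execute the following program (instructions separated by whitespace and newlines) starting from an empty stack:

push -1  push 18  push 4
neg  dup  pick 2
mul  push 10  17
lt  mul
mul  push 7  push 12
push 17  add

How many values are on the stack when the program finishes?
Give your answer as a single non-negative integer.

After 'push -1': stack = [-1] (depth 1)
After 'push 18': stack = [-1, 18] (depth 2)
After 'push 4': stack = [-1, 18, 4] (depth 3)
After 'neg': stack = [-1, 18, -4] (depth 3)
After 'dup': stack = [-1, 18, -4, -4] (depth 4)
After 'pick 2': stack = [-1, 18, -4, -4, 18] (depth 5)
After 'mul': stack = [-1, 18, -4, -72] (depth 4)
After 'push 10': stack = [-1, 18, -4, -72, 10] (depth 5)
After 'push 17': stack = [-1, 18, -4, -72, 10, 17] (depth 6)
After 'lt': stack = [-1, 18, -4, -72, 1] (depth 5)
After 'mul': stack = [-1, 18, -4, -72] (depth 4)
After 'mul': stack = [-1, 18, 288] (depth 3)
After 'push 7': stack = [-1, 18, 288, 7] (depth 4)
After 'push 12': stack = [-1, 18, 288, 7, 12] (depth 5)
After 'push 17': stack = [-1, 18, 288, 7, 12, 17] (depth 6)
After 'add': stack = [-1, 18, 288, 7, 29] (depth 5)

Answer: 5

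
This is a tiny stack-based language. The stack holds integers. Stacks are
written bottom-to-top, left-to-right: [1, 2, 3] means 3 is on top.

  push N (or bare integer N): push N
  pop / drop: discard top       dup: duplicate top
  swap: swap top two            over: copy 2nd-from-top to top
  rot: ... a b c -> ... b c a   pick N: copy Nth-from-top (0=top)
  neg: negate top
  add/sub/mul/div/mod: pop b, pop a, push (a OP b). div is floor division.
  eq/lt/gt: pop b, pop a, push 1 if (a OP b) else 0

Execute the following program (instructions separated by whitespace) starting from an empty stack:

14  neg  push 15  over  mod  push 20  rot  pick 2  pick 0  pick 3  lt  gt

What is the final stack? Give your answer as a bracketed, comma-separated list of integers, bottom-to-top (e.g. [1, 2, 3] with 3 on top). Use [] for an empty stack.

Answer: [-13, 20, -14, 0]

Derivation:
After 'push 14': [14]
After 'neg': [-14]
After 'push 15': [-14, 15]
After 'over': [-14, 15, -14]
After 'mod': [-14, -13]
After 'push 20': [-14, -13, 20]
After 'rot': [-13, 20, -14]
After 'pick 2': [-13, 20, -14, -13]
After 'pick 0': [-13, 20, -14, -13, -13]
After 'pick 3': [-13, 20, -14, -13, -13, 20]
After 'lt': [-13, 20, -14, -13, 1]
After 'gt': [-13, 20, -14, 0]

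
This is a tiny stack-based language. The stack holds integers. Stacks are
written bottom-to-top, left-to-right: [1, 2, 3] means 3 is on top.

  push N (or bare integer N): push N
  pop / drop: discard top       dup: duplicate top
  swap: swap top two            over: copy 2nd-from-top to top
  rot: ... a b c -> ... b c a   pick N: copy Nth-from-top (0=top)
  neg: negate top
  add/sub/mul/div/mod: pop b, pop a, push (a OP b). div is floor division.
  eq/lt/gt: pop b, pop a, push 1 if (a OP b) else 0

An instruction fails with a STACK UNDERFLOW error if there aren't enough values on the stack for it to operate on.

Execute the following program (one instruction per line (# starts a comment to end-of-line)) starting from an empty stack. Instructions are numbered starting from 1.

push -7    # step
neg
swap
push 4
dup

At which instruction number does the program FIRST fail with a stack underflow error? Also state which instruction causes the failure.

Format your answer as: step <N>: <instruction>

Answer: step 3: swap

Derivation:
Step 1 ('push -7'): stack = [-7], depth = 1
Step 2 ('neg'): stack = [7], depth = 1
Step 3 ('swap'): needs 2 value(s) but depth is 1 — STACK UNDERFLOW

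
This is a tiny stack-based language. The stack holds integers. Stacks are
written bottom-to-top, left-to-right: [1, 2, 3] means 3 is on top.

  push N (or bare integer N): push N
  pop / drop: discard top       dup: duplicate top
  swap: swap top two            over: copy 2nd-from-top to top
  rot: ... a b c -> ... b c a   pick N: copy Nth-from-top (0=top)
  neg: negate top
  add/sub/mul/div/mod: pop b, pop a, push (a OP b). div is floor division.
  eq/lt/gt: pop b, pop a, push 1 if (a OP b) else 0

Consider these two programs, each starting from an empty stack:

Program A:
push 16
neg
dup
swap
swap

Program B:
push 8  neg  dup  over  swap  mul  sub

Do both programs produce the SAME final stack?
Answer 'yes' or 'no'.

Program A trace:
  After 'push 16': [16]
  After 'neg': [-16]
  After 'dup': [-16, -16]
  After 'swap': [-16, -16]
  After 'swap': [-16, -16]
Program A final stack: [-16, -16]

Program B trace:
  After 'push 8': [8]
  After 'neg': [-8]
  After 'dup': [-8, -8]
  After 'over': [-8, -8, -8]
  After 'swap': [-8, -8, -8]
  After 'mul': [-8, 64]
  After 'sub': [-72]
Program B final stack: [-72]
Same: no

Answer: no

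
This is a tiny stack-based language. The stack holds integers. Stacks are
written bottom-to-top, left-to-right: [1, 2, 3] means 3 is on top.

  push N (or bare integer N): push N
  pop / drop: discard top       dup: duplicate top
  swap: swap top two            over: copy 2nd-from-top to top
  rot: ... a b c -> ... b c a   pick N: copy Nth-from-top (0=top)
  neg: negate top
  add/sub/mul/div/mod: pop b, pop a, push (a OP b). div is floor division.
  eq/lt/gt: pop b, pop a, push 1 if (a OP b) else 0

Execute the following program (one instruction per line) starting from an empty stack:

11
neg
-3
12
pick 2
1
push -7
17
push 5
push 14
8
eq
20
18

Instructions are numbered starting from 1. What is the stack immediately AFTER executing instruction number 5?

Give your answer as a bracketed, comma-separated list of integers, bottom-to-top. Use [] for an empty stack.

Answer: [-11, -3, 12, -11]

Derivation:
Step 1 ('11'): [11]
Step 2 ('neg'): [-11]
Step 3 ('-3'): [-11, -3]
Step 4 ('12'): [-11, -3, 12]
Step 5 ('pick 2'): [-11, -3, 12, -11]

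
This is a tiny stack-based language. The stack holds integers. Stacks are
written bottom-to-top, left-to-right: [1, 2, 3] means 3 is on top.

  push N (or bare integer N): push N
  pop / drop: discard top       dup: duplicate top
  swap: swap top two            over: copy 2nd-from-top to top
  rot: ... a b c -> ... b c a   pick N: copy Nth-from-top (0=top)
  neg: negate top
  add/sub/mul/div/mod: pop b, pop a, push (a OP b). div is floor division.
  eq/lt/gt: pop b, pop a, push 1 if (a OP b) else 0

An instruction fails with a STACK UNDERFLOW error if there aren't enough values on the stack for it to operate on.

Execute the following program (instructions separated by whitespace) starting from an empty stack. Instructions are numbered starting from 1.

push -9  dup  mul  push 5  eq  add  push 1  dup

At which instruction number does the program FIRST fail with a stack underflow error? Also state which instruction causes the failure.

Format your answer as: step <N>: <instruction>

Step 1 ('push -9'): stack = [-9], depth = 1
Step 2 ('dup'): stack = [-9, -9], depth = 2
Step 3 ('mul'): stack = [81], depth = 1
Step 4 ('push 5'): stack = [81, 5], depth = 2
Step 5 ('eq'): stack = [0], depth = 1
Step 6 ('add'): needs 2 value(s) but depth is 1 — STACK UNDERFLOW

Answer: step 6: add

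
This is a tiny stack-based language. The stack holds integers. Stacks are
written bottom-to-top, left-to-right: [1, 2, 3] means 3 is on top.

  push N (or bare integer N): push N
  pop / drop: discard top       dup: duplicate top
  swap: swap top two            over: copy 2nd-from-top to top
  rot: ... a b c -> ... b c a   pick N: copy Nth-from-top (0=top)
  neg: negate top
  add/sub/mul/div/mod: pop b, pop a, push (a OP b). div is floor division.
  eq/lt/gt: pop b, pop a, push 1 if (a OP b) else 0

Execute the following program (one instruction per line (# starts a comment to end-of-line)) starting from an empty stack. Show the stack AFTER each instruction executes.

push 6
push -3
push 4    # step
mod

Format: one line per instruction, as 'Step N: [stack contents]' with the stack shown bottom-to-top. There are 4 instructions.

Step 1: [6]
Step 2: [6, -3]
Step 3: [6, -3, 4]
Step 4: [6, 1]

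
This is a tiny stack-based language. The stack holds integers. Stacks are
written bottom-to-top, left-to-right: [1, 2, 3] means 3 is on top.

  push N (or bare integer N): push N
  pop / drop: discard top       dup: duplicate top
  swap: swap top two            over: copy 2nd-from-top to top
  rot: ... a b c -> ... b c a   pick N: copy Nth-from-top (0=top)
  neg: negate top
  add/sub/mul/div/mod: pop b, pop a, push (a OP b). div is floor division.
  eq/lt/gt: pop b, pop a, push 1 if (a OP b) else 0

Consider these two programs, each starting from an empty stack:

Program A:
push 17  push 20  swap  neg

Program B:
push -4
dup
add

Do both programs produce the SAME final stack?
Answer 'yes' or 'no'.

Program A trace:
  After 'push 17': [17]
  After 'push 20': [17, 20]
  After 'swap': [20, 17]
  After 'neg': [20, -17]
Program A final stack: [20, -17]

Program B trace:
  After 'push -4': [-4]
  After 'dup': [-4, -4]
  After 'add': [-8]
Program B final stack: [-8]
Same: no

Answer: no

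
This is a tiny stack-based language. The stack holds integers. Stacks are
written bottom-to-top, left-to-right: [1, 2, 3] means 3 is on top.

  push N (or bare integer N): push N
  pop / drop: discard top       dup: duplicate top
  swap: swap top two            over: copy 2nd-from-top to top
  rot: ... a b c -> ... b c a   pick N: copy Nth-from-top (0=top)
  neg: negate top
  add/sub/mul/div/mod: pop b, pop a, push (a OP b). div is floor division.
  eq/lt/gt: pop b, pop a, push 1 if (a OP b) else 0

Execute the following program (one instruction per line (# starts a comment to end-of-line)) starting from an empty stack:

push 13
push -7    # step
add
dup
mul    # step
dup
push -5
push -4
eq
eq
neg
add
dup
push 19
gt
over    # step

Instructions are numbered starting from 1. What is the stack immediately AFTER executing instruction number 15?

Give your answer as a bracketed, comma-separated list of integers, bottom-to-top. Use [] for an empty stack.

Step 1 ('push 13'): [13]
Step 2 ('push -7'): [13, -7]
Step 3 ('add'): [6]
Step 4 ('dup'): [6, 6]
Step 5 ('mul'): [36]
Step 6 ('dup'): [36, 36]
Step 7 ('push -5'): [36, 36, -5]
Step 8 ('push -4'): [36, 36, -5, -4]
Step 9 ('eq'): [36, 36, 0]
Step 10 ('eq'): [36, 0]
Step 11 ('neg'): [36, 0]
Step 12 ('add'): [36]
Step 13 ('dup'): [36, 36]
Step 14 ('push 19'): [36, 36, 19]
Step 15 ('gt'): [36, 1]

Answer: [36, 1]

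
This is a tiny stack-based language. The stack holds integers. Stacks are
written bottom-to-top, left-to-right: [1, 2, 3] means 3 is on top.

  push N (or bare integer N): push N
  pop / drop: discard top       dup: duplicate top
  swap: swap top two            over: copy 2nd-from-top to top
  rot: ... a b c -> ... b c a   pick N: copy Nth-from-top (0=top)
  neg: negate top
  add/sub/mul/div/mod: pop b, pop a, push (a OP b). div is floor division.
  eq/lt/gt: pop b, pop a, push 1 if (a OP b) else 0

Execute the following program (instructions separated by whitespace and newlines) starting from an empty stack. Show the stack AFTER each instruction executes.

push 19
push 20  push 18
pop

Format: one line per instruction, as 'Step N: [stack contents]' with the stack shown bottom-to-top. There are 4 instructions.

Step 1: [19]
Step 2: [19, 20]
Step 3: [19, 20, 18]
Step 4: [19, 20]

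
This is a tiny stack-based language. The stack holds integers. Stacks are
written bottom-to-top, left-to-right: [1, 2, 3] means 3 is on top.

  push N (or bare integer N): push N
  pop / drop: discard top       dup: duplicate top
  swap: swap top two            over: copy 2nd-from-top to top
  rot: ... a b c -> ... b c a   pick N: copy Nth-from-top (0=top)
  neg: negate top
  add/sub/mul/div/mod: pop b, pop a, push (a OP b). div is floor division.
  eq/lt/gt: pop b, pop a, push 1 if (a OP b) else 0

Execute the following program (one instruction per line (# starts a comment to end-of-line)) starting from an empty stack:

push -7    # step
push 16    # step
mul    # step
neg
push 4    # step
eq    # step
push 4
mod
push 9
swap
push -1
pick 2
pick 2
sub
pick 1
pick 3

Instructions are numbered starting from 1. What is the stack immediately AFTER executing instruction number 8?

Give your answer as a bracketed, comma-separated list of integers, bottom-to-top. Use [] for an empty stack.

Step 1 ('push -7'): [-7]
Step 2 ('push 16'): [-7, 16]
Step 3 ('mul'): [-112]
Step 4 ('neg'): [112]
Step 5 ('push 4'): [112, 4]
Step 6 ('eq'): [0]
Step 7 ('push 4'): [0, 4]
Step 8 ('mod'): [0]

Answer: [0]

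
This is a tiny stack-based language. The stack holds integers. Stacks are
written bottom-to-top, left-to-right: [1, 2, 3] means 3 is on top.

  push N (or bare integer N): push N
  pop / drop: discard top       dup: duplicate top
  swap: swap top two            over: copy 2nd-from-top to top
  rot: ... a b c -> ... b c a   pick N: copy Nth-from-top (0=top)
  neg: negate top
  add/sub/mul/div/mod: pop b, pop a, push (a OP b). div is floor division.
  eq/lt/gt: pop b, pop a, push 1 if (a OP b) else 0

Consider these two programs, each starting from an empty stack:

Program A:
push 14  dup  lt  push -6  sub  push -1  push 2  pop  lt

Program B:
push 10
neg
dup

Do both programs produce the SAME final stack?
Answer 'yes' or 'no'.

Program A trace:
  After 'push 14': [14]
  After 'dup': [14, 14]
  After 'lt': [0]
  After 'push -6': [0, -6]
  After 'sub': [6]
  After 'push -1': [6, -1]
  After 'push 2': [6, -1, 2]
  After 'pop': [6, -1]
  After 'lt': [0]
Program A final stack: [0]

Program B trace:
  After 'push 10': [10]
  After 'neg': [-10]
  After 'dup': [-10, -10]
Program B final stack: [-10, -10]
Same: no

Answer: no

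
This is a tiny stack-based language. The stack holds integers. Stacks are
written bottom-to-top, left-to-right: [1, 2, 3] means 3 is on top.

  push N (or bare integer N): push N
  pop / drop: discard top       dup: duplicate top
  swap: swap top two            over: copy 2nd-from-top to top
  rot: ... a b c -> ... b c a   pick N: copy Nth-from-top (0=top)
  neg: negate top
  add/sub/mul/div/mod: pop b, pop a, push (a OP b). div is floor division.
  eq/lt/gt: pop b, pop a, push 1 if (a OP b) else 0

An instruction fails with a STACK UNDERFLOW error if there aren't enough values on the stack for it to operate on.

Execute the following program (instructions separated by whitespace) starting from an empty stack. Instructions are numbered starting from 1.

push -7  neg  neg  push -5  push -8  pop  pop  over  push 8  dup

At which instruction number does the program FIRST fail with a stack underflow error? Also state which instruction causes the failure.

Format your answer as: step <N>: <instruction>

Step 1 ('push -7'): stack = [-7], depth = 1
Step 2 ('neg'): stack = [7], depth = 1
Step 3 ('neg'): stack = [-7], depth = 1
Step 4 ('push -5'): stack = [-7, -5], depth = 2
Step 5 ('push -8'): stack = [-7, -5, -8], depth = 3
Step 6 ('pop'): stack = [-7, -5], depth = 2
Step 7 ('pop'): stack = [-7], depth = 1
Step 8 ('over'): needs 2 value(s) but depth is 1 — STACK UNDERFLOW

Answer: step 8: over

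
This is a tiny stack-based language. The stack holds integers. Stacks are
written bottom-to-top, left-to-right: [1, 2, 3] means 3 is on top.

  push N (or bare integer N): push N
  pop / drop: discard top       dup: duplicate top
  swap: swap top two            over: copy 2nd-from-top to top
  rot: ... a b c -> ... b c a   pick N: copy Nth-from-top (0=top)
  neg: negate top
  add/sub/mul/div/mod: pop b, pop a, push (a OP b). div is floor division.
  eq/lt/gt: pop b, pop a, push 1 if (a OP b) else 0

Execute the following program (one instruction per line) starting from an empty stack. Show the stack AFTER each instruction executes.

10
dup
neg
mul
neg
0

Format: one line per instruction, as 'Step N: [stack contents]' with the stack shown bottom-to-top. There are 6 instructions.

Step 1: [10]
Step 2: [10, 10]
Step 3: [10, -10]
Step 4: [-100]
Step 5: [100]
Step 6: [100, 0]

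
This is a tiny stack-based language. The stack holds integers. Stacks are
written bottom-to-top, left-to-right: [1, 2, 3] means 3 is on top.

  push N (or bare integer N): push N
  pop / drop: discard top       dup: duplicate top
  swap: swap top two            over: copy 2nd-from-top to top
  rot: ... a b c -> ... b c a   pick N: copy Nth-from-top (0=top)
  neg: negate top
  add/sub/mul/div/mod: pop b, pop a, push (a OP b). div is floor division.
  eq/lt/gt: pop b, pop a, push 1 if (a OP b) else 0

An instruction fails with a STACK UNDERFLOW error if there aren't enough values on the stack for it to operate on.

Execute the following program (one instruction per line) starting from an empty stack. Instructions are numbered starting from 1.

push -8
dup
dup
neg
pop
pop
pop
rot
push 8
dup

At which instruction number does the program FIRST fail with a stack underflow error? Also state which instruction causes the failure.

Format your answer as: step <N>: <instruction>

Answer: step 8: rot

Derivation:
Step 1 ('push -8'): stack = [-8], depth = 1
Step 2 ('dup'): stack = [-8, -8], depth = 2
Step 3 ('dup'): stack = [-8, -8, -8], depth = 3
Step 4 ('neg'): stack = [-8, -8, 8], depth = 3
Step 5 ('pop'): stack = [-8, -8], depth = 2
Step 6 ('pop'): stack = [-8], depth = 1
Step 7 ('pop'): stack = [], depth = 0
Step 8 ('rot'): needs 3 value(s) but depth is 0 — STACK UNDERFLOW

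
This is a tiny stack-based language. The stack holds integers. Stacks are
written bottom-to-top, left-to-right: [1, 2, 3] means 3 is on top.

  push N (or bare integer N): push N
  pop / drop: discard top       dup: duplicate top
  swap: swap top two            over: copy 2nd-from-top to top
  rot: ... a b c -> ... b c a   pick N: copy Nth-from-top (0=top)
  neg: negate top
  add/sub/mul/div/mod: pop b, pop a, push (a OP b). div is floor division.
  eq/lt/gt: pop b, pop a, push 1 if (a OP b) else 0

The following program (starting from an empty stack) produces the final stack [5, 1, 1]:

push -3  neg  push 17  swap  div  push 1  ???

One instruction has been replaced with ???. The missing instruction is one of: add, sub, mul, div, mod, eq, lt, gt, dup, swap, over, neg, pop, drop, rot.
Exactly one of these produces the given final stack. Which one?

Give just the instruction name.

Stack before ???: [5, 1]
Stack after ???:  [5, 1, 1]
The instruction that transforms [5, 1] -> [5, 1, 1] is: dup

Answer: dup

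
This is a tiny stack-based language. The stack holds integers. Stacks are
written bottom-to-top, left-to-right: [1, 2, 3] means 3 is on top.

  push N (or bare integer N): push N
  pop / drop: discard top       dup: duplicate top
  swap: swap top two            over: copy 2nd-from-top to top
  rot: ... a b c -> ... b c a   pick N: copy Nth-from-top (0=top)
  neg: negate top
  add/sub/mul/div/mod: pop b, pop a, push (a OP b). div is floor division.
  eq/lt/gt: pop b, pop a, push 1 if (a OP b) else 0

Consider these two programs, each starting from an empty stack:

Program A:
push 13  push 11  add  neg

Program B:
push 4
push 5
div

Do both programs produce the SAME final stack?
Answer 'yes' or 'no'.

Program A trace:
  After 'push 13': [13]
  After 'push 11': [13, 11]
  After 'add': [24]
  After 'neg': [-24]
Program A final stack: [-24]

Program B trace:
  After 'push 4': [4]
  After 'push 5': [4, 5]
  After 'div': [0]
Program B final stack: [0]
Same: no

Answer: no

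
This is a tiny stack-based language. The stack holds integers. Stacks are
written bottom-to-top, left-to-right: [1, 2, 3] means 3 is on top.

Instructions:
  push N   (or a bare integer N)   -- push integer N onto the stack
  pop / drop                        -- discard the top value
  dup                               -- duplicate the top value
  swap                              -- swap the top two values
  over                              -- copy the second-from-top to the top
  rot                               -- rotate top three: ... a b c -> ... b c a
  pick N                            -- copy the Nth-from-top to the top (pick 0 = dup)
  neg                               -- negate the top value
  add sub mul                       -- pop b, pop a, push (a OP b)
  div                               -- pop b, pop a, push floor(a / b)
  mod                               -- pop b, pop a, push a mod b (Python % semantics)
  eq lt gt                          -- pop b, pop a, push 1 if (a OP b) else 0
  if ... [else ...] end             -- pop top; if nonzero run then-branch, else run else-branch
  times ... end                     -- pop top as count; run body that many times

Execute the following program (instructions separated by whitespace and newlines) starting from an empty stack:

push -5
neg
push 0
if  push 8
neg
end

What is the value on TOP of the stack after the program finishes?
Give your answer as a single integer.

After 'push -5': [-5]
After 'neg': [5]
After 'push 0': [5, 0]
After 'if': [5]

Answer: 5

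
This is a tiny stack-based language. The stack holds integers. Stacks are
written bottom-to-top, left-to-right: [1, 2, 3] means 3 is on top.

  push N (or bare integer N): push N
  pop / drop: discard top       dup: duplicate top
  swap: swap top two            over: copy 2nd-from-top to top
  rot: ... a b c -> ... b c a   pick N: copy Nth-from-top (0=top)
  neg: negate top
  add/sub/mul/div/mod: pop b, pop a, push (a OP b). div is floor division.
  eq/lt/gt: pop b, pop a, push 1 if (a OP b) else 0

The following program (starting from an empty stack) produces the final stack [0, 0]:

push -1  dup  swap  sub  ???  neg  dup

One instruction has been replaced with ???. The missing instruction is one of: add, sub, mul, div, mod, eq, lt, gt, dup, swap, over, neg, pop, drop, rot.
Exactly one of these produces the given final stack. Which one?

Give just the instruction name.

Stack before ???: [0]
Stack after ???:  [0]
The instruction that transforms [0] -> [0] is: neg

Answer: neg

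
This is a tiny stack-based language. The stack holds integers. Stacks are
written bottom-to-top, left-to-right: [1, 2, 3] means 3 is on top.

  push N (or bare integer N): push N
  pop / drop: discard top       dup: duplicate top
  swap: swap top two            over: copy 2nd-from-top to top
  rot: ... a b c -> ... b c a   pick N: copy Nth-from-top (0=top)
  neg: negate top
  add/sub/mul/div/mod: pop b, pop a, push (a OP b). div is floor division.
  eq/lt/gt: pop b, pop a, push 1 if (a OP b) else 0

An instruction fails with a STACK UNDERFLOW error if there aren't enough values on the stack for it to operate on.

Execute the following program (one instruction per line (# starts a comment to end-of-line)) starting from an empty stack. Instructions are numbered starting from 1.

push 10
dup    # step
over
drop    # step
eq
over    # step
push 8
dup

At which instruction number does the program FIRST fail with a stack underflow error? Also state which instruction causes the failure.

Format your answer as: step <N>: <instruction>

Step 1 ('push 10'): stack = [10], depth = 1
Step 2 ('dup'): stack = [10, 10], depth = 2
Step 3 ('over'): stack = [10, 10, 10], depth = 3
Step 4 ('drop'): stack = [10, 10], depth = 2
Step 5 ('eq'): stack = [1], depth = 1
Step 6 ('over'): needs 2 value(s) but depth is 1 — STACK UNDERFLOW

Answer: step 6: over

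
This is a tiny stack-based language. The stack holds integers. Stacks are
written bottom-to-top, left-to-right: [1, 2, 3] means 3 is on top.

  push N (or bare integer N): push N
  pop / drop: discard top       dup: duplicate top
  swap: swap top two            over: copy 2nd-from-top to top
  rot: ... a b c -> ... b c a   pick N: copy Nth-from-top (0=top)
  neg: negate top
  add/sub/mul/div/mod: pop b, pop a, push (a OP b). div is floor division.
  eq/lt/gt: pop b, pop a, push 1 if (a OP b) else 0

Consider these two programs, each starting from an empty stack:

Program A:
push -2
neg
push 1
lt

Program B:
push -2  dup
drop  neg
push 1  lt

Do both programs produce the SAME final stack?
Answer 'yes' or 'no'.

Program A trace:
  After 'push -2': [-2]
  After 'neg': [2]
  After 'push 1': [2, 1]
  After 'lt': [0]
Program A final stack: [0]

Program B trace:
  After 'push -2': [-2]
  After 'dup': [-2, -2]
  After 'drop': [-2]
  After 'neg': [2]
  After 'push 1': [2, 1]
  After 'lt': [0]
Program B final stack: [0]
Same: yes

Answer: yes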